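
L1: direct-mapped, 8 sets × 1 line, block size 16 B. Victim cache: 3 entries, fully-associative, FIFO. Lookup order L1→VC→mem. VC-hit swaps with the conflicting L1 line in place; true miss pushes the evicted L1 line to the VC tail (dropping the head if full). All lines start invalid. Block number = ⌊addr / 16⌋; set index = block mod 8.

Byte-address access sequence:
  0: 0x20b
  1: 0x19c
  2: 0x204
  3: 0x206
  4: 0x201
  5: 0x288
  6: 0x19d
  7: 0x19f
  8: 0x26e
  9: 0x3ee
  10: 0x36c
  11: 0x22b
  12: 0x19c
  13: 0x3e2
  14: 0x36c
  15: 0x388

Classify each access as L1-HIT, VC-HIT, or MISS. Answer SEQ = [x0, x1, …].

SEQ = [MISS, MISS, L1-HIT, L1-HIT, L1-HIT, MISS, L1-HIT, L1-HIT, MISS, MISS, MISS, MISS, L1-HIT, VC-HIT, VC-HIT, MISS]

#0 0x20b→b32/s0 MISS; vc=[]
#1 0x19c→b25/s1 MISS; vc=[]
#2 0x204→b32/s0 L1-HIT; vc=[]
#3 0x206→b32/s0 L1-HIT; vc=[]
#4 0x201→b32/s0 L1-HIT; vc=[]
#5 0x288→b40/s0 MISS; vc=[32]
#6 0x19d→b25/s1 L1-HIT; vc=[32]
#7 0x19f→b25/s1 L1-HIT; vc=[32]
#8 0x26e→b38/s6 MISS; vc=[32]
#9 0x3ee→b62/s6 MISS; vc=[32,38]
#10 0x36c→b54/s6 MISS; vc=[32,38,62]
#11 0x22b→b34/s2 MISS; vc=[32,38,62]
#12 0x19c→b25/s1 L1-HIT; vc=[32,38,62]
#13 0x3e2→b62/s6 VC-HIT; vc=[32,38,54]
#14 0x36c→b54/s6 VC-HIT; vc=[32,38,62]
#15 0x388→b56/s0 MISS; vc=[38,62,40]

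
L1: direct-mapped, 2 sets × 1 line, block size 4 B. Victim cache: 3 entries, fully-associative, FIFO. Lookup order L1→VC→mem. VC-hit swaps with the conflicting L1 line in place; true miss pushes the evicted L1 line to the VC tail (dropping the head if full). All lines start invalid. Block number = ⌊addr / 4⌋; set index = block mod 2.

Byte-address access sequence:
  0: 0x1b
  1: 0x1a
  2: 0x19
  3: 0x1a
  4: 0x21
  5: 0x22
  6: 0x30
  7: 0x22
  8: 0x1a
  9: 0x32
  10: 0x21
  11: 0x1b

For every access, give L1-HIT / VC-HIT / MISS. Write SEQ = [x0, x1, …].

  [0] addr=0x1b blk=6 s=0: MISS | VC []
  [1] addr=0x1a blk=6 s=0: L1-HIT | VC []
  [2] addr=0x19 blk=6 s=0: L1-HIT | VC []
  [3] addr=0x1a blk=6 s=0: L1-HIT | VC []
  [4] addr=0x21 blk=8 s=0: MISS | VC [6]
  [5] addr=0x22 blk=8 s=0: L1-HIT | VC [6]
  [6] addr=0x30 blk=12 s=0: MISS | VC [6, 8]
  [7] addr=0x22 blk=8 s=0: VC-HIT | VC [6, 12]
  [8] addr=0x1a blk=6 s=0: VC-HIT | VC [8, 12]
  [9] addr=0x32 blk=12 s=0: VC-HIT | VC [8, 6]
  [10] addr=0x21 blk=8 s=0: VC-HIT | VC [12, 6]
  [11] addr=0x1b blk=6 s=0: VC-HIT | VC [12, 8]

SEQ = [MISS, L1-HIT, L1-HIT, L1-HIT, MISS, L1-HIT, MISS, VC-HIT, VC-HIT, VC-HIT, VC-HIT, VC-HIT]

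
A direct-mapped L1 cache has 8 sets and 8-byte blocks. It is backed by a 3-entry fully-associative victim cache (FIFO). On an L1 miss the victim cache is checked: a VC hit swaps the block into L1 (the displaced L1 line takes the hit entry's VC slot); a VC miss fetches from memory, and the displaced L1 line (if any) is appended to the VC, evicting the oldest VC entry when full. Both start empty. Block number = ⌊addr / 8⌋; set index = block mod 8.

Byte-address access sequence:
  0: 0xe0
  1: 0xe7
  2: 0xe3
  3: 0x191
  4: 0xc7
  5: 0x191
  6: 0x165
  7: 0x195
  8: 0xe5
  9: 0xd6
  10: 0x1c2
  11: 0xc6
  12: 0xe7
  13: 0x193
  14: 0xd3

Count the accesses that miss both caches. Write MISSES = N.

  [0] addr=0xe0 blk=28 s=4: MISS | VC []
  [1] addr=0xe7 blk=28 s=4: L1-HIT | VC []
  [2] addr=0xe3 blk=28 s=4: L1-HIT | VC []
  [3] addr=0x191 blk=50 s=2: MISS | VC []
  [4] addr=0xc7 blk=24 s=0: MISS | VC []
  [5] addr=0x191 blk=50 s=2: L1-HIT | VC []
  [6] addr=0x165 blk=44 s=4: MISS | VC [28]
  [7] addr=0x195 blk=50 s=2: L1-HIT | VC [28]
  [8] addr=0xe5 blk=28 s=4: VC-HIT | VC [44]
  [9] addr=0xd6 blk=26 s=2: MISS | VC [44, 50]
  [10] addr=0x1c2 blk=56 s=0: MISS | VC [44, 50, 24]
  [11] addr=0xc6 blk=24 s=0: VC-HIT | VC [44, 50, 56]
  [12] addr=0xe7 blk=28 s=4: L1-HIT | VC [44, 50, 56]
  [13] addr=0x193 blk=50 s=2: VC-HIT | VC [44, 26, 56]
  [14] addr=0xd3 blk=26 s=2: VC-HIT | VC [44, 50, 56]

MISSES = 6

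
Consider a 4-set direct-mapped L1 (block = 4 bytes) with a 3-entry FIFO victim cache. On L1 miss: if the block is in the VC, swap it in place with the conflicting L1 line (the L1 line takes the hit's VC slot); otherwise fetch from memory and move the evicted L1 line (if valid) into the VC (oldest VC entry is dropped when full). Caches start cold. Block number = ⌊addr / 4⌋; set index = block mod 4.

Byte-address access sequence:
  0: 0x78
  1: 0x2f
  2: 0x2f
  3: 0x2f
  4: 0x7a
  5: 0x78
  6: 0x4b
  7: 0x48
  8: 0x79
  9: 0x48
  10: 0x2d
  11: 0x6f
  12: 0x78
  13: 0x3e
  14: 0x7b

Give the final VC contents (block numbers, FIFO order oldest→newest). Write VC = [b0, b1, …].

0: 0x78 (blk 30, set 2) → MISS  vc=[]
1: 0x2f (blk 11, set 3) → MISS  vc=[]
2: 0x2f (blk 11, set 3) → L1-HIT  vc=[]
3: 0x2f (blk 11, set 3) → L1-HIT  vc=[]
4: 0x7a (blk 30, set 2) → L1-HIT  vc=[]
5: 0x78 (blk 30, set 2) → L1-HIT  vc=[]
6: 0x4b (blk 18, set 2) → MISS  vc=[30]
7: 0x48 (blk 18, set 2) → L1-HIT  vc=[30]
8: 0x79 (blk 30, set 2) → VC-HIT  vc=[18]
9: 0x48 (blk 18, set 2) → VC-HIT  vc=[30]
10: 0x2d (blk 11, set 3) → L1-HIT  vc=[30]
11: 0x6f (blk 27, set 3) → MISS  vc=[30, 11]
12: 0x78 (blk 30, set 2) → VC-HIT  vc=[18, 11]
13: 0x3e (blk 15, set 3) → MISS  vc=[18, 11, 27]
14: 0x7b (blk 30, set 2) → L1-HIT  vc=[18, 11, 27]

VC = [18, 11, 27]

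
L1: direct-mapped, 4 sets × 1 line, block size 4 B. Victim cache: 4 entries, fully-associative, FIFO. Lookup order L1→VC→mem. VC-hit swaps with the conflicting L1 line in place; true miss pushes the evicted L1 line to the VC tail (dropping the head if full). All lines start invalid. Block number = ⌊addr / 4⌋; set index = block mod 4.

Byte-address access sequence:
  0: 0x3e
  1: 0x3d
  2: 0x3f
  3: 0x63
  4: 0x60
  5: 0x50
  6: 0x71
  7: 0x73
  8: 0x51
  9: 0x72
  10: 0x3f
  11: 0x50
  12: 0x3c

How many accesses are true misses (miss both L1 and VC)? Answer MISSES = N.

MISSES = 4

  [0] addr=0x3e blk=15 s=3: MISS | VC []
  [1] addr=0x3d blk=15 s=3: L1-HIT | VC []
  [2] addr=0x3f blk=15 s=3: L1-HIT | VC []
  [3] addr=0x63 blk=24 s=0: MISS | VC []
  [4] addr=0x60 blk=24 s=0: L1-HIT | VC []
  [5] addr=0x50 blk=20 s=0: MISS | VC [24]
  [6] addr=0x71 blk=28 s=0: MISS | VC [24, 20]
  [7] addr=0x73 blk=28 s=0: L1-HIT | VC [24, 20]
  [8] addr=0x51 blk=20 s=0: VC-HIT | VC [24, 28]
  [9] addr=0x72 blk=28 s=0: VC-HIT | VC [24, 20]
  [10] addr=0x3f blk=15 s=3: L1-HIT | VC [24, 20]
  [11] addr=0x50 blk=20 s=0: VC-HIT | VC [24, 28]
  [12] addr=0x3c blk=15 s=3: L1-HIT | VC [24, 28]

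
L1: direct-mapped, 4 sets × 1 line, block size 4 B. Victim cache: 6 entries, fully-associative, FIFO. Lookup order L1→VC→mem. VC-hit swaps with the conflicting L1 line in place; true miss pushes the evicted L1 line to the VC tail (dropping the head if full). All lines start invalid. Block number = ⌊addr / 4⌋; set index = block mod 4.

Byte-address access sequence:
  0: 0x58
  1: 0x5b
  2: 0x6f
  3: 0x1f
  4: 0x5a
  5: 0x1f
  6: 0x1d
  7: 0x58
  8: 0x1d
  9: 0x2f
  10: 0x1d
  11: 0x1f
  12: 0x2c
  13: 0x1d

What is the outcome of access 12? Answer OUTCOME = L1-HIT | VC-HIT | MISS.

0: 0x58 (blk 22, set 2) → MISS  vc=[]
1: 0x5b (blk 22, set 2) → L1-HIT  vc=[]
2: 0x6f (blk 27, set 3) → MISS  vc=[]
3: 0x1f (blk 7, set 3) → MISS  vc=[27]
4: 0x5a (blk 22, set 2) → L1-HIT  vc=[27]
5: 0x1f (blk 7, set 3) → L1-HIT  vc=[27]
6: 0x1d (blk 7, set 3) → L1-HIT  vc=[27]
7: 0x58 (blk 22, set 2) → L1-HIT  vc=[27]
8: 0x1d (blk 7, set 3) → L1-HIT  vc=[27]
9: 0x2f (blk 11, set 3) → MISS  vc=[27, 7]
10: 0x1d (blk 7, set 3) → VC-HIT  vc=[27, 11]
11: 0x1f (blk 7, set 3) → L1-HIT  vc=[27, 11]
12: 0x2c (blk 11, set 3) → VC-HIT  vc=[27, 7]
13: 0x1d (blk 7, set 3) → VC-HIT  vc=[27, 11]

OUTCOME = VC-HIT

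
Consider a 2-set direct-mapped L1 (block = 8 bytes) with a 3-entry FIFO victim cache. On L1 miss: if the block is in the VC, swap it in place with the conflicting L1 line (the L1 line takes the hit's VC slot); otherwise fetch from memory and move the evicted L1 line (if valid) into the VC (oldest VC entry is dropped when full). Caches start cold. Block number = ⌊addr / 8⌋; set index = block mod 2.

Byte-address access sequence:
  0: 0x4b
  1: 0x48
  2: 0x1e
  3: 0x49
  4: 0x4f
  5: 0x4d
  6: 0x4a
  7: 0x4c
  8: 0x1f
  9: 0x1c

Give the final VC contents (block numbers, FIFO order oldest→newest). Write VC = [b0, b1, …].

  [0] addr=0x4b blk=9 s=1: MISS | VC []
  [1] addr=0x48 blk=9 s=1: L1-HIT | VC []
  [2] addr=0x1e blk=3 s=1: MISS | VC [9]
  [3] addr=0x49 blk=9 s=1: VC-HIT | VC [3]
  [4] addr=0x4f blk=9 s=1: L1-HIT | VC [3]
  [5] addr=0x4d blk=9 s=1: L1-HIT | VC [3]
  [6] addr=0x4a blk=9 s=1: L1-HIT | VC [3]
  [7] addr=0x4c blk=9 s=1: L1-HIT | VC [3]
  [8] addr=0x1f blk=3 s=1: VC-HIT | VC [9]
  [9] addr=0x1c blk=3 s=1: L1-HIT | VC [9]

VC = [9]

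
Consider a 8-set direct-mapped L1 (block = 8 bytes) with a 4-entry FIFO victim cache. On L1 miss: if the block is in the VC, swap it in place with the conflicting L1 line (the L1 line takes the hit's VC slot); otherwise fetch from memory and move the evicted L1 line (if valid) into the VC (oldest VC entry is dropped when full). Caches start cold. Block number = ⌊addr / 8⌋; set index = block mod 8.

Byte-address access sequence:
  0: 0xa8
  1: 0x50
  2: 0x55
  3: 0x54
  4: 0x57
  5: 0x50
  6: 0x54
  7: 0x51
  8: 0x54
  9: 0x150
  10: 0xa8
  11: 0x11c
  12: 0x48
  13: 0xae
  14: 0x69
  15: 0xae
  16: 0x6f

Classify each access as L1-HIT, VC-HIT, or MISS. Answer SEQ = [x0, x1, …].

SEQ = [MISS, MISS, L1-HIT, L1-HIT, L1-HIT, L1-HIT, L1-HIT, L1-HIT, L1-HIT, MISS, L1-HIT, MISS, MISS, L1-HIT, MISS, VC-HIT, VC-HIT]

  [0] addr=0xa8 blk=21 s=5: MISS | VC []
  [1] addr=0x50 blk=10 s=2: MISS | VC []
  [2] addr=0x55 blk=10 s=2: L1-HIT | VC []
  [3] addr=0x54 blk=10 s=2: L1-HIT | VC []
  [4] addr=0x57 blk=10 s=2: L1-HIT | VC []
  [5] addr=0x50 blk=10 s=2: L1-HIT | VC []
  [6] addr=0x54 blk=10 s=2: L1-HIT | VC []
  [7] addr=0x51 blk=10 s=2: L1-HIT | VC []
  [8] addr=0x54 blk=10 s=2: L1-HIT | VC []
  [9] addr=0x150 blk=42 s=2: MISS | VC [10]
  [10] addr=0xa8 blk=21 s=5: L1-HIT | VC [10]
  [11] addr=0x11c blk=35 s=3: MISS | VC [10]
  [12] addr=0x48 blk=9 s=1: MISS | VC [10]
  [13] addr=0xae blk=21 s=5: L1-HIT | VC [10]
  [14] addr=0x69 blk=13 s=5: MISS | VC [10, 21]
  [15] addr=0xae blk=21 s=5: VC-HIT | VC [10, 13]
  [16] addr=0x6f blk=13 s=5: VC-HIT | VC [10, 21]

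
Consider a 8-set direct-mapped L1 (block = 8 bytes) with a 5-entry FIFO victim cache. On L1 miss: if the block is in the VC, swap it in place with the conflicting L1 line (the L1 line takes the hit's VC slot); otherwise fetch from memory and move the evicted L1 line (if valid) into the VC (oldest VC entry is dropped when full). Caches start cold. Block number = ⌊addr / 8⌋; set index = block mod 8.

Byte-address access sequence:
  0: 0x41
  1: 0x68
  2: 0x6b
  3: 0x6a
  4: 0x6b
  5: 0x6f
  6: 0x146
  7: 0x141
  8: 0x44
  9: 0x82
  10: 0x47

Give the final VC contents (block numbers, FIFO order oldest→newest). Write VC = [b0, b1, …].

  [0] addr=0x41 blk=8 s=0: MISS | VC []
  [1] addr=0x68 blk=13 s=5: MISS | VC []
  [2] addr=0x6b blk=13 s=5: L1-HIT | VC []
  [3] addr=0x6a blk=13 s=5: L1-HIT | VC []
  [4] addr=0x6b blk=13 s=5: L1-HIT | VC []
  [5] addr=0x6f blk=13 s=5: L1-HIT | VC []
  [6] addr=0x146 blk=40 s=0: MISS | VC [8]
  [7] addr=0x141 blk=40 s=0: L1-HIT | VC [8]
  [8] addr=0x44 blk=8 s=0: VC-HIT | VC [40]
  [9] addr=0x82 blk=16 s=0: MISS | VC [40, 8]
  [10] addr=0x47 blk=8 s=0: VC-HIT | VC [40, 16]

VC = [40, 16]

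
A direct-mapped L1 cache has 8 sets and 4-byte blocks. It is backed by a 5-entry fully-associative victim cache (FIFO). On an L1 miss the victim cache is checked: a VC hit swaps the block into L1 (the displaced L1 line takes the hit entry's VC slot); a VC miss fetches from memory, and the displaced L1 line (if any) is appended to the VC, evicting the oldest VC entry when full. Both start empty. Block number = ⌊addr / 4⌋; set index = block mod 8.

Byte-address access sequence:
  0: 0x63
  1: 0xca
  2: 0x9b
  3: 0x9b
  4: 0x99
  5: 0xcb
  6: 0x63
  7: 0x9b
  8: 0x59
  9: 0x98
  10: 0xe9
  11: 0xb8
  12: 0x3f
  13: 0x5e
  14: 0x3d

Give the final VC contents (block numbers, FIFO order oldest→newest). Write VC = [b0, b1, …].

0: 0x63 (blk 24, set 0) → MISS  vc=[]
1: 0xca (blk 50, set 2) → MISS  vc=[]
2: 0x9b (blk 38, set 6) → MISS  vc=[]
3: 0x9b (blk 38, set 6) → L1-HIT  vc=[]
4: 0x99 (blk 38, set 6) → L1-HIT  vc=[]
5: 0xcb (blk 50, set 2) → L1-HIT  vc=[]
6: 0x63 (blk 24, set 0) → L1-HIT  vc=[]
7: 0x9b (blk 38, set 6) → L1-HIT  vc=[]
8: 0x59 (blk 22, set 6) → MISS  vc=[38]
9: 0x98 (blk 38, set 6) → VC-HIT  vc=[22]
10: 0xe9 (blk 58, set 2) → MISS  vc=[22, 50]
11: 0xb8 (blk 46, set 6) → MISS  vc=[22, 50, 38]
12: 0x3f (blk 15, set 7) → MISS  vc=[22, 50, 38]
13: 0x5e (blk 23, set 7) → MISS  vc=[22, 50, 38, 15]
14: 0x3d (blk 15, set 7) → VC-HIT  vc=[22, 50, 38, 23]

VC = [22, 50, 38, 23]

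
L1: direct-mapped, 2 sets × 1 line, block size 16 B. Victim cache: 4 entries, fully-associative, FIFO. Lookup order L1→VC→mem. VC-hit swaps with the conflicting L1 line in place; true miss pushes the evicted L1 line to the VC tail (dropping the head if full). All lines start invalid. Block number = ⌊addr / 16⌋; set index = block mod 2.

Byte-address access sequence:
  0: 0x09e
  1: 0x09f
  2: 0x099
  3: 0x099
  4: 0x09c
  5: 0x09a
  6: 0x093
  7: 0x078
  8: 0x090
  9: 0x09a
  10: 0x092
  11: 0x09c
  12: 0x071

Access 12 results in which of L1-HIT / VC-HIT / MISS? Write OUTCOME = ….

OUTCOME = VC-HIT

0: 0x9e (blk 9, set 1) → MISS  vc=[]
1: 0x9f (blk 9, set 1) → L1-HIT  vc=[]
2: 0x99 (blk 9, set 1) → L1-HIT  vc=[]
3: 0x99 (blk 9, set 1) → L1-HIT  vc=[]
4: 0x9c (blk 9, set 1) → L1-HIT  vc=[]
5: 0x9a (blk 9, set 1) → L1-HIT  vc=[]
6: 0x93 (blk 9, set 1) → L1-HIT  vc=[]
7: 0x78 (blk 7, set 1) → MISS  vc=[9]
8: 0x90 (blk 9, set 1) → VC-HIT  vc=[7]
9: 0x9a (blk 9, set 1) → L1-HIT  vc=[7]
10: 0x92 (blk 9, set 1) → L1-HIT  vc=[7]
11: 0x9c (blk 9, set 1) → L1-HIT  vc=[7]
12: 0x71 (blk 7, set 1) → VC-HIT  vc=[9]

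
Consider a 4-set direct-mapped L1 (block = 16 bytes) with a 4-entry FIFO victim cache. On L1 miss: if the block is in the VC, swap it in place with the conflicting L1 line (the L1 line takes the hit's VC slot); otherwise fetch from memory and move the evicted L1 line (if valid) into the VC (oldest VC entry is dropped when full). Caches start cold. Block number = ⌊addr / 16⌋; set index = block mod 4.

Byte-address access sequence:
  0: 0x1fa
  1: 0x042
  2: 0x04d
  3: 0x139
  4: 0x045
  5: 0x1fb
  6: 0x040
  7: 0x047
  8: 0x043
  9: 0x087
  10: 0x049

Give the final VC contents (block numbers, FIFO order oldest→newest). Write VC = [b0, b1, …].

VC = [19, 8]

  [0] addr=0x1fa blk=31 s=3: MISS | VC []
  [1] addr=0x42 blk=4 s=0: MISS | VC []
  [2] addr=0x4d blk=4 s=0: L1-HIT | VC []
  [3] addr=0x139 blk=19 s=3: MISS | VC [31]
  [4] addr=0x45 blk=4 s=0: L1-HIT | VC [31]
  [5] addr=0x1fb blk=31 s=3: VC-HIT | VC [19]
  [6] addr=0x40 blk=4 s=0: L1-HIT | VC [19]
  [7] addr=0x47 blk=4 s=0: L1-HIT | VC [19]
  [8] addr=0x43 blk=4 s=0: L1-HIT | VC [19]
  [9] addr=0x87 blk=8 s=0: MISS | VC [19, 4]
  [10] addr=0x49 blk=4 s=0: VC-HIT | VC [19, 8]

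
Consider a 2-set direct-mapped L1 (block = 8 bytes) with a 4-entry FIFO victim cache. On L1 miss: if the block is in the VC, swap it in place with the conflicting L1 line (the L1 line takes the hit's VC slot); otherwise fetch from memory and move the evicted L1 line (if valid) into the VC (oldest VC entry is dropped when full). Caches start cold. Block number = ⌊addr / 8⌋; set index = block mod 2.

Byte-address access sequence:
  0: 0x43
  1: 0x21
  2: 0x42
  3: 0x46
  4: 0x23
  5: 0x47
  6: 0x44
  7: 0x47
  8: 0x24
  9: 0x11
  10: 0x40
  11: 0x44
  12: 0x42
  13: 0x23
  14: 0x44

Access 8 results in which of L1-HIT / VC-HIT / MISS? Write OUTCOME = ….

0: 0x43 (blk 8, set 0) → MISS  vc=[]
1: 0x21 (blk 4, set 0) → MISS  vc=[8]
2: 0x42 (blk 8, set 0) → VC-HIT  vc=[4]
3: 0x46 (blk 8, set 0) → L1-HIT  vc=[4]
4: 0x23 (blk 4, set 0) → VC-HIT  vc=[8]
5: 0x47 (blk 8, set 0) → VC-HIT  vc=[4]
6: 0x44 (blk 8, set 0) → L1-HIT  vc=[4]
7: 0x47 (blk 8, set 0) → L1-HIT  vc=[4]
8: 0x24 (blk 4, set 0) → VC-HIT  vc=[8]
9: 0x11 (blk 2, set 0) → MISS  vc=[8, 4]
10: 0x40 (blk 8, set 0) → VC-HIT  vc=[2, 4]
11: 0x44 (blk 8, set 0) → L1-HIT  vc=[2, 4]
12: 0x42 (blk 8, set 0) → L1-HIT  vc=[2, 4]
13: 0x23 (blk 4, set 0) → VC-HIT  vc=[2, 8]
14: 0x44 (blk 8, set 0) → VC-HIT  vc=[2, 4]

OUTCOME = VC-HIT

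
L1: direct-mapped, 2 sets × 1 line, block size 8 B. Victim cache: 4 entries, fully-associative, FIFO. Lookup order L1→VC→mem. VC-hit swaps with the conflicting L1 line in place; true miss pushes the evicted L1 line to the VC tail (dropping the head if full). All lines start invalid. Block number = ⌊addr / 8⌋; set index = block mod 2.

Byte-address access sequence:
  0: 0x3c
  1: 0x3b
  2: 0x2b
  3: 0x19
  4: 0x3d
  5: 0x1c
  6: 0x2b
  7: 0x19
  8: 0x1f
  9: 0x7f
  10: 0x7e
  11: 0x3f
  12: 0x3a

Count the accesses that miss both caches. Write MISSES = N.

MISSES = 4

#0 0x3c→b7/s1 MISS; vc=[]
#1 0x3b→b7/s1 L1-HIT; vc=[]
#2 0x2b→b5/s1 MISS; vc=[7]
#3 0x19→b3/s1 MISS; vc=[7,5]
#4 0x3d→b7/s1 VC-HIT; vc=[3,5]
#5 0x1c→b3/s1 VC-HIT; vc=[7,5]
#6 0x2b→b5/s1 VC-HIT; vc=[7,3]
#7 0x19→b3/s1 VC-HIT; vc=[7,5]
#8 0x1f→b3/s1 L1-HIT; vc=[7,5]
#9 0x7f→b15/s1 MISS; vc=[7,5,3]
#10 0x7e→b15/s1 L1-HIT; vc=[7,5,3]
#11 0x3f→b7/s1 VC-HIT; vc=[15,5,3]
#12 0x3a→b7/s1 L1-HIT; vc=[15,5,3]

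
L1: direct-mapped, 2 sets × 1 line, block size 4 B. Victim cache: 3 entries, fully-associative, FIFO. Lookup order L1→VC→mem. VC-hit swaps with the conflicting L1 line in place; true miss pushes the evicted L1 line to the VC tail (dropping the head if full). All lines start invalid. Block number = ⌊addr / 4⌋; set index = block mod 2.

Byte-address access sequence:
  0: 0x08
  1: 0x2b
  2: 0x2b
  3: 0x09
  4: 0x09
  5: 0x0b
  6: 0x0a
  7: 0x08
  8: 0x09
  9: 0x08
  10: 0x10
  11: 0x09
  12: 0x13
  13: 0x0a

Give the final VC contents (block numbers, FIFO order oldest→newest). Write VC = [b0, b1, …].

0: 0x8 (blk 2, set 0) → MISS  vc=[]
1: 0x2b (blk 10, set 0) → MISS  vc=[2]
2: 0x2b (blk 10, set 0) → L1-HIT  vc=[2]
3: 0x9 (blk 2, set 0) → VC-HIT  vc=[10]
4: 0x9 (blk 2, set 0) → L1-HIT  vc=[10]
5: 0xb (blk 2, set 0) → L1-HIT  vc=[10]
6: 0xa (blk 2, set 0) → L1-HIT  vc=[10]
7: 0x8 (blk 2, set 0) → L1-HIT  vc=[10]
8: 0x9 (blk 2, set 0) → L1-HIT  vc=[10]
9: 0x8 (blk 2, set 0) → L1-HIT  vc=[10]
10: 0x10 (blk 4, set 0) → MISS  vc=[10, 2]
11: 0x9 (blk 2, set 0) → VC-HIT  vc=[10, 4]
12: 0x13 (blk 4, set 0) → VC-HIT  vc=[10, 2]
13: 0xa (blk 2, set 0) → VC-HIT  vc=[10, 4]

VC = [10, 4]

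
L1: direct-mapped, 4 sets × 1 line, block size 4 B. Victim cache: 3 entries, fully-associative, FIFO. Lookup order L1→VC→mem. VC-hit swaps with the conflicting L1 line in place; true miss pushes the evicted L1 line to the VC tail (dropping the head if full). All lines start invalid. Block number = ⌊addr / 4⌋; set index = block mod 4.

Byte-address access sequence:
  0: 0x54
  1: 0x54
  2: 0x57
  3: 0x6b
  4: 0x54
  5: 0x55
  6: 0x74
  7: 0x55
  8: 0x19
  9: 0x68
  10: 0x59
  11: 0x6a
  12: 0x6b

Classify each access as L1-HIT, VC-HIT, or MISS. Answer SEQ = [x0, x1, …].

SEQ = [MISS, L1-HIT, L1-HIT, MISS, L1-HIT, L1-HIT, MISS, VC-HIT, MISS, VC-HIT, MISS, VC-HIT, L1-HIT]

#0 0x54→b21/s1 MISS; vc=[]
#1 0x54→b21/s1 L1-HIT; vc=[]
#2 0x57→b21/s1 L1-HIT; vc=[]
#3 0x6b→b26/s2 MISS; vc=[]
#4 0x54→b21/s1 L1-HIT; vc=[]
#5 0x55→b21/s1 L1-HIT; vc=[]
#6 0x74→b29/s1 MISS; vc=[21]
#7 0x55→b21/s1 VC-HIT; vc=[29]
#8 0x19→b6/s2 MISS; vc=[29,26]
#9 0x68→b26/s2 VC-HIT; vc=[29,6]
#10 0x59→b22/s2 MISS; vc=[29,6,26]
#11 0x6a→b26/s2 VC-HIT; vc=[29,6,22]
#12 0x6b→b26/s2 L1-HIT; vc=[29,6,22]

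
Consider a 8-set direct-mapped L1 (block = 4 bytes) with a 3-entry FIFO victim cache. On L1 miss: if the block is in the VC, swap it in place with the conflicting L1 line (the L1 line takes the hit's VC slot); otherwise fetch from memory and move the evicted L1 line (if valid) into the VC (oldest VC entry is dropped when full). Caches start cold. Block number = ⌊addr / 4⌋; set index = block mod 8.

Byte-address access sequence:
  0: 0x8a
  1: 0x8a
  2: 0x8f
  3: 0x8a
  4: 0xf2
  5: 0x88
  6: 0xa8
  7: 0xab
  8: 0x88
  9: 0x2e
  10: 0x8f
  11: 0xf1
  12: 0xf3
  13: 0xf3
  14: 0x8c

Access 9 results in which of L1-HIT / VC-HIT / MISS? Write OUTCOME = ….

#0 0x8a→b34/s2 MISS; vc=[]
#1 0x8a→b34/s2 L1-HIT; vc=[]
#2 0x8f→b35/s3 MISS; vc=[]
#3 0x8a→b34/s2 L1-HIT; vc=[]
#4 0xf2→b60/s4 MISS; vc=[]
#5 0x88→b34/s2 L1-HIT; vc=[]
#6 0xa8→b42/s2 MISS; vc=[34]
#7 0xab→b42/s2 L1-HIT; vc=[34]
#8 0x88→b34/s2 VC-HIT; vc=[42]
#9 0x2e→b11/s3 MISS; vc=[42,35]
#10 0x8f→b35/s3 VC-HIT; vc=[42,11]
#11 0xf1→b60/s4 L1-HIT; vc=[42,11]
#12 0xf3→b60/s4 L1-HIT; vc=[42,11]
#13 0xf3→b60/s4 L1-HIT; vc=[42,11]
#14 0x8c→b35/s3 L1-HIT; vc=[42,11]

OUTCOME = MISS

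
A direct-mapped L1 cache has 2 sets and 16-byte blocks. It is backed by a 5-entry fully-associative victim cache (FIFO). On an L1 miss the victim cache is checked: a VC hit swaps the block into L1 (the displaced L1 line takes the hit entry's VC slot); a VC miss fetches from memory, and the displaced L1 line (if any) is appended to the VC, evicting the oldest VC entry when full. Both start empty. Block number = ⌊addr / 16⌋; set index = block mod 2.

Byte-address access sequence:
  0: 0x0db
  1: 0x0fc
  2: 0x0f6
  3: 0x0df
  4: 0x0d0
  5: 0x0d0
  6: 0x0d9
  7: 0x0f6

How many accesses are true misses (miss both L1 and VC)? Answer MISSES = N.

#0 0xdb→b13/s1 MISS; vc=[]
#1 0xfc→b15/s1 MISS; vc=[13]
#2 0xf6→b15/s1 L1-HIT; vc=[13]
#3 0xdf→b13/s1 VC-HIT; vc=[15]
#4 0xd0→b13/s1 L1-HIT; vc=[15]
#5 0xd0→b13/s1 L1-HIT; vc=[15]
#6 0xd9→b13/s1 L1-HIT; vc=[15]
#7 0xf6→b15/s1 VC-HIT; vc=[13]

MISSES = 2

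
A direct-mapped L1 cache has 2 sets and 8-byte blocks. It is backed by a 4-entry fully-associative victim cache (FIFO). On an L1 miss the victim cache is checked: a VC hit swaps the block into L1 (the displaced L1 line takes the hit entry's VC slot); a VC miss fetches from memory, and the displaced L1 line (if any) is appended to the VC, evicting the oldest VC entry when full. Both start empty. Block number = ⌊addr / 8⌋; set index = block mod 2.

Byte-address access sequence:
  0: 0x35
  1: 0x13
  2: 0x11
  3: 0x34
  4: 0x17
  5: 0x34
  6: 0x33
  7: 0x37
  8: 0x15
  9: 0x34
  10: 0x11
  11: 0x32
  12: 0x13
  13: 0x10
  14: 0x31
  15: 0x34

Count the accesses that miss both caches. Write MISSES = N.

  [0] addr=0x35 blk=6 s=0: MISS | VC []
  [1] addr=0x13 blk=2 s=0: MISS | VC [6]
  [2] addr=0x11 blk=2 s=0: L1-HIT | VC [6]
  [3] addr=0x34 blk=6 s=0: VC-HIT | VC [2]
  [4] addr=0x17 blk=2 s=0: VC-HIT | VC [6]
  [5] addr=0x34 blk=6 s=0: VC-HIT | VC [2]
  [6] addr=0x33 blk=6 s=0: L1-HIT | VC [2]
  [7] addr=0x37 blk=6 s=0: L1-HIT | VC [2]
  [8] addr=0x15 blk=2 s=0: VC-HIT | VC [6]
  [9] addr=0x34 blk=6 s=0: VC-HIT | VC [2]
  [10] addr=0x11 blk=2 s=0: VC-HIT | VC [6]
  [11] addr=0x32 blk=6 s=0: VC-HIT | VC [2]
  [12] addr=0x13 blk=2 s=0: VC-HIT | VC [6]
  [13] addr=0x10 blk=2 s=0: L1-HIT | VC [6]
  [14] addr=0x31 blk=6 s=0: VC-HIT | VC [2]
  [15] addr=0x34 blk=6 s=0: L1-HIT | VC [2]

MISSES = 2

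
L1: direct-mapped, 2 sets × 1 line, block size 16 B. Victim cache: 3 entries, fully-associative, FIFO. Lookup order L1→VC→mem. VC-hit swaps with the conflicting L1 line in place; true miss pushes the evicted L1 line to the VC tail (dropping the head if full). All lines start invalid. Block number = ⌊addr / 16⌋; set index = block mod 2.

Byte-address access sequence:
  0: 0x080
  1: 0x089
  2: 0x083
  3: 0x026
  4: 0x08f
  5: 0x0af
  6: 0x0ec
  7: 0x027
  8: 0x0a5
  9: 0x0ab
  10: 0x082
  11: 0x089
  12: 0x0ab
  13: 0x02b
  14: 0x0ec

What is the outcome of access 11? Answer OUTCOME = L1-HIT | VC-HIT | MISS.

OUTCOME = L1-HIT

0: 0x80 (blk 8, set 0) → MISS  vc=[]
1: 0x89 (blk 8, set 0) → L1-HIT  vc=[]
2: 0x83 (blk 8, set 0) → L1-HIT  vc=[]
3: 0x26 (blk 2, set 0) → MISS  vc=[8]
4: 0x8f (blk 8, set 0) → VC-HIT  vc=[2]
5: 0xaf (blk 10, set 0) → MISS  vc=[2, 8]
6: 0xec (blk 14, set 0) → MISS  vc=[2, 8, 10]
7: 0x27 (blk 2, set 0) → VC-HIT  vc=[14, 8, 10]
8: 0xa5 (blk 10, set 0) → VC-HIT  vc=[14, 8, 2]
9: 0xab (blk 10, set 0) → L1-HIT  vc=[14, 8, 2]
10: 0x82 (blk 8, set 0) → VC-HIT  vc=[14, 10, 2]
11: 0x89 (blk 8, set 0) → L1-HIT  vc=[14, 10, 2]
12: 0xab (blk 10, set 0) → VC-HIT  vc=[14, 8, 2]
13: 0x2b (blk 2, set 0) → VC-HIT  vc=[14, 8, 10]
14: 0xec (blk 14, set 0) → VC-HIT  vc=[2, 8, 10]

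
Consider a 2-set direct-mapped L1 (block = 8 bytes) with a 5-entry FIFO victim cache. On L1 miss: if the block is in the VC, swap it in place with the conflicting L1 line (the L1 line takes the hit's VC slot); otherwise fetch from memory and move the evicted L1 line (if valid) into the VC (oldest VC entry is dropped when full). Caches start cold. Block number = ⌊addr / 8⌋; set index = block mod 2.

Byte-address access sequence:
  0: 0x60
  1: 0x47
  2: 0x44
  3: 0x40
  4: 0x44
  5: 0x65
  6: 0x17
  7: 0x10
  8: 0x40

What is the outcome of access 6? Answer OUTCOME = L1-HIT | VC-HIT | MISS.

OUTCOME = MISS

  [0] addr=0x60 blk=12 s=0: MISS | VC []
  [1] addr=0x47 blk=8 s=0: MISS | VC [12]
  [2] addr=0x44 blk=8 s=0: L1-HIT | VC [12]
  [3] addr=0x40 blk=8 s=0: L1-HIT | VC [12]
  [4] addr=0x44 blk=8 s=0: L1-HIT | VC [12]
  [5] addr=0x65 blk=12 s=0: VC-HIT | VC [8]
  [6] addr=0x17 blk=2 s=0: MISS | VC [8, 12]
  [7] addr=0x10 blk=2 s=0: L1-HIT | VC [8, 12]
  [8] addr=0x40 blk=8 s=0: VC-HIT | VC [2, 12]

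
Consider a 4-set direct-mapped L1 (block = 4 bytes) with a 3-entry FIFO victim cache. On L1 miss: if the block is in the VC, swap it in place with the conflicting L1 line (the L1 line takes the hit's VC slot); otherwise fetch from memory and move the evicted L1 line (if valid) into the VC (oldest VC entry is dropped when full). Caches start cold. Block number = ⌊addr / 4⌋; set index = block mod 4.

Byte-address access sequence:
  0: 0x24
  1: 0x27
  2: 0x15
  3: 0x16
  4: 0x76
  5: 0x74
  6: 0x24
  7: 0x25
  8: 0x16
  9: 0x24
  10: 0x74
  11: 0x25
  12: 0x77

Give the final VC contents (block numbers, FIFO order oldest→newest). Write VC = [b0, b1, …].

#0 0x24→b9/s1 MISS; vc=[]
#1 0x27→b9/s1 L1-HIT; vc=[]
#2 0x15→b5/s1 MISS; vc=[9]
#3 0x16→b5/s1 L1-HIT; vc=[9]
#4 0x76→b29/s1 MISS; vc=[9,5]
#5 0x74→b29/s1 L1-HIT; vc=[9,5]
#6 0x24→b9/s1 VC-HIT; vc=[29,5]
#7 0x25→b9/s1 L1-HIT; vc=[29,5]
#8 0x16→b5/s1 VC-HIT; vc=[29,9]
#9 0x24→b9/s1 VC-HIT; vc=[29,5]
#10 0x74→b29/s1 VC-HIT; vc=[9,5]
#11 0x25→b9/s1 VC-HIT; vc=[29,5]
#12 0x77→b29/s1 VC-HIT; vc=[9,5]

VC = [9, 5]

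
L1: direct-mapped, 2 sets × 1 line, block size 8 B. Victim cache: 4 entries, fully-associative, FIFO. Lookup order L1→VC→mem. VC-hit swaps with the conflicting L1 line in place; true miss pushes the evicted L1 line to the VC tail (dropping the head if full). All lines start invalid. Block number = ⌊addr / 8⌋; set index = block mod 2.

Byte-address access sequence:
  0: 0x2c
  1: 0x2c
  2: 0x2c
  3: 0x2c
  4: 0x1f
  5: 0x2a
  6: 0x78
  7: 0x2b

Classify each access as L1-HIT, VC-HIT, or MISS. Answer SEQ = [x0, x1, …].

0: 0x2c (blk 5, set 1) → MISS  vc=[]
1: 0x2c (blk 5, set 1) → L1-HIT  vc=[]
2: 0x2c (blk 5, set 1) → L1-HIT  vc=[]
3: 0x2c (blk 5, set 1) → L1-HIT  vc=[]
4: 0x1f (blk 3, set 1) → MISS  vc=[5]
5: 0x2a (blk 5, set 1) → VC-HIT  vc=[3]
6: 0x78 (blk 15, set 1) → MISS  vc=[3, 5]
7: 0x2b (blk 5, set 1) → VC-HIT  vc=[3, 15]

SEQ = [MISS, L1-HIT, L1-HIT, L1-HIT, MISS, VC-HIT, MISS, VC-HIT]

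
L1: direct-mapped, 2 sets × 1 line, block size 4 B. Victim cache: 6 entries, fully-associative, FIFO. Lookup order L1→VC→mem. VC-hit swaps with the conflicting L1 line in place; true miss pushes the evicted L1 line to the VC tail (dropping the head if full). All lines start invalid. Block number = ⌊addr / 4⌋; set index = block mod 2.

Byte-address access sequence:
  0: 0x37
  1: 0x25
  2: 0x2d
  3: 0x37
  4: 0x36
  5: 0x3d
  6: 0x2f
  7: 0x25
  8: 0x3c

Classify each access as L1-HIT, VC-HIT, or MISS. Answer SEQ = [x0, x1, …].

  [0] addr=0x37 blk=13 s=1: MISS | VC []
  [1] addr=0x25 blk=9 s=1: MISS | VC [13]
  [2] addr=0x2d blk=11 s=1: MISS | VC [13, 9]
  [3] addr=0x37 blk=13 s=1: VC-HIT | VC [11, 9]
  [4] addr=0x36 blk=13 s=1: L1-HIT | VC [11, 9]
  [5] addr=0x3d blk=15 s=1: MISS | VC [11, 9, 13]
  [6] addr=0x2f blk=11 s=1: VC-HIT | VC [15, 9, 13]
  [7] addr=0x25 blk=9 s=1: VC-HIT | VC [15, 11, 13]
  [8] addr=0x3c blk=15 s=1: VC-HIT | VC [9, 11, 13]

SEQ = [MISS, MISS, MISS, VC-HIT, L1-HIT, MISS, VC-HIT, VC-HIT, VC-HIT]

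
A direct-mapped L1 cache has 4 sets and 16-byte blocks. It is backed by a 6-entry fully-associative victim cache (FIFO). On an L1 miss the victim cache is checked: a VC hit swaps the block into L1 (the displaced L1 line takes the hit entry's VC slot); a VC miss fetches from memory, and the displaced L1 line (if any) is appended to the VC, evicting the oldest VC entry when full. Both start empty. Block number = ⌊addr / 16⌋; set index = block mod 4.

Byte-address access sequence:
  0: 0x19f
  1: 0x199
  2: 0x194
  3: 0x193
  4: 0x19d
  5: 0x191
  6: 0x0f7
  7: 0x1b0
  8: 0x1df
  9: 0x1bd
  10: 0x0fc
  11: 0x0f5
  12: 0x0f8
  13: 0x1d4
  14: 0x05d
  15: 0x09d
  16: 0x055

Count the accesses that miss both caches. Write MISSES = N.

MISSES = 6

#0 0x19f→b25/s1 MISS; vc=[]
#1 0x199→b25/s1 L1-HIT; vc=[]
#2 0x194→b25/s1 L1-HIT; vc=[]
#3 0x193→b25/s1 L1-HIT; vc=[]
#4 0x19d→b25/s1 L1-HIT; vc=[]
#5 0x191→b25/s1 L1-HIT; vc=[]
#6 0xf7→b15/s3 MISS; vc=[]
#7 0x1b0→b27/s3 MISS; vc=[15]
#8 0x1df→b29/s1 MISS; vc=[15,25]
#9 0x1bd→b27/s3 L1-HIT; vc=[15,25]
#10 0xfc→b15/s3 VC-HIT; vc=[27,25]
#11 0xf5→b15/s3 L1-HIT; vc=[27,25]
#12 0xf8→b15/s3 L1-HIT; vc=[27,25]
#13 0x1d4→b29/s1 L1-HIT; vc=[27,25]
#14 0x5d→b5/s1 MISS; vc=[27,25,29]
#15 0x9d→b9/s1 MISS; vc=[27,25,29,5]
#16 0x55→b5/s1 VC-HIT; vc=[27,25,29,9]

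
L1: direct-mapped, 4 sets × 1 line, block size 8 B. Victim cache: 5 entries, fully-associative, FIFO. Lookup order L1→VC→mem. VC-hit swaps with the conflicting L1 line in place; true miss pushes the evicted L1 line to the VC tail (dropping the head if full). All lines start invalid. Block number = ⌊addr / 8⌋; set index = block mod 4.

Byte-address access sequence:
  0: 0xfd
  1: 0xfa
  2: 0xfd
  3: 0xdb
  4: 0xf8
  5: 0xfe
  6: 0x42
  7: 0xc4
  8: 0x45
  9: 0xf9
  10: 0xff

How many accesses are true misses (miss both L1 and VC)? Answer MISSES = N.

MISSES = 4

#0 0xfd→b31/s3 MISS; vc=[]
#1 0xfa→b31/s3 L1-HIT; vc=[]
#2 0xfd→b31/s3 L1-HIT; vc=[]
#3 0xdb→b27/s3 MISS; vc=[31]
#4 0xf8→b31/s3 VC-HIT; vc=[27]
#5 0xfe→b31/s3 L1-HIT; vc=[27]
#6 0x42→b8/s0 MISS; vc=[27]
#7 0xc4→b24/s0 MISS; vc=[27,8]
#8 0x45→b8/s0 VC-HIT; vc=[27,24]
#9 0xf9→b31/s3 L1-HIT; vc=[27,24]
#10 0xff→b31/s3 L1-HIT; vc=[27,24]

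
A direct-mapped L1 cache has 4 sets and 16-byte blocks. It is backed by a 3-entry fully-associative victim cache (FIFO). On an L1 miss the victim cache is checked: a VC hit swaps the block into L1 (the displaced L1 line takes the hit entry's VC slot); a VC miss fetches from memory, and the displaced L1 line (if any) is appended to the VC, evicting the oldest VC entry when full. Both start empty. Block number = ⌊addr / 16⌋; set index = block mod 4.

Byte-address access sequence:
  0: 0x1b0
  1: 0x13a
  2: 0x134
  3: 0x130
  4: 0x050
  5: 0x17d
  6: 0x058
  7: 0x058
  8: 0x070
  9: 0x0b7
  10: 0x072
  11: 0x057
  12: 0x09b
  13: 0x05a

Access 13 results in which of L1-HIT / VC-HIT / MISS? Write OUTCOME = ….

0: 0x1b0 (blk 27, set 3) → MISS  vc=[]
1: 0x13a (blk 19, set 3) → MISS  vc=[27]
2: 0x134 (blk 19, set 3) → L1-HIT  vc=[27]
3: 0x130 (blk 19, set 3) → L1-HIT  vc=[27]
4: 0x50 (blk 5, set 1) → MISS  vc=[27]
5: 0x17d (blk 23, set 3) → MISS  vc=[27, 19]
6: 0x58 (blk 5, set 1) → L1-HIT  vc=[27, 19]
7: 0x58 (blk 5, set 1) → L1-HIT  vc=[27, 19]
8: 0x70 (blk 7, set 3) → MISS  vc=[27, 19, 23]
9: 0xb7 (blk 11, set 3) → MISS  vc=[19, 23, 7]
10: 0x72 (blk 7, set 3) → VC-HIT  vc=[19, 23, 11]
11: 0x57 (blk 5, set 1) → L1-HIT  vc=[19, 23, 11]
12: 0x9b (blk 9, set 1) → MISS  vc=[23, 11, 5]
13: 0x5a (blk 5, set 1) → VC-HIT  vc=[23, 11, 9]

OUTCOME = VC-HIT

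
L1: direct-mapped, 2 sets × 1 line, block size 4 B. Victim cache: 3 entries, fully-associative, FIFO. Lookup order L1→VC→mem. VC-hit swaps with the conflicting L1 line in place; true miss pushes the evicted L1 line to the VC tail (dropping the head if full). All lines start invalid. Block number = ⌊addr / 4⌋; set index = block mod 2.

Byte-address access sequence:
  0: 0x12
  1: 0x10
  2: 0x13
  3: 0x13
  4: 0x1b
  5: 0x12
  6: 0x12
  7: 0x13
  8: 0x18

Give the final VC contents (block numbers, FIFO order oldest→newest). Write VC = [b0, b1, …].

#0 0x12→b4/s0 MISS; vc=[]
#1 0x10→b4/s0 L1-HIT; vc=[]
#2 0x13→b4/s0 L1-HIT; vc=[]
#3 0x13→b4/s0 L1-HIT; vc=[]
#4 0x1b→b6/s0 MISS; vc=[4]
#5 0x12→b4/s0 VC-HIT; vc=[6]
#6 0x12→b4/s0 L1-HIT; vc=[6]
#7 0x13→b4/s0 L1-HIT; vc=[6]
#8 0x18→b6/s0 VC-HIT; vc=[4]

VC = [4]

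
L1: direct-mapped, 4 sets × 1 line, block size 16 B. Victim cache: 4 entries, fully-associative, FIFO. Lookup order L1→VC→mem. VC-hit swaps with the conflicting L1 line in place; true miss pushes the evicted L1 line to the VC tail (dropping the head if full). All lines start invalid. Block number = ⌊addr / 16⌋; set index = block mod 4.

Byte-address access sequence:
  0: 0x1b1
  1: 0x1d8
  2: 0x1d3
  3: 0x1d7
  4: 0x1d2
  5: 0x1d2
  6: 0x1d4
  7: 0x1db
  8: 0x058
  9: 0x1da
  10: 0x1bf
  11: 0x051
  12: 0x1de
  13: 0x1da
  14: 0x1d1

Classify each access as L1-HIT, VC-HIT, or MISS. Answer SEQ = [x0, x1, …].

#0 0x1b1→b27/s3 MISS; vc=[]
#1 0x1d8→b29/s1 MISS; vc=[]
#2 0x1d3→b29/s1 L1-HIT; vc=[]
#3 0x1d7→b29/s1 L1-HIT; vc=[]
#4 0x1d2→b29/s1 L1-HIT; vc=[]
#5 0x1d2→b29/s1 L1-HIT; vc=[]
#6 0x1d4→b29/s1 L1-HIT; vc=[]
#7 0x1db→b29/s1 L1-HIT; vc=[]
#8 0x58→b5/s1 MISS; vc=[29]
#9 0x1da→b29/s1 VC-HIT; vc=[5]
#10 0x1bf→b27/s3 L1-HIT; vc=[5]
#11 0x51→b5/s1 VC-HIT; vc=[29]
#12 0x1de→b29/s1 VC-HIT; vc=[5]
#13 0x1da→b29/s1 L1-HIT; vc=[5]
#14 0x1d1→b29/s1 L1-HIT; vc=[5]

SEQ = [MISS, MISS, L1-HIT, L1-HIT, L1-HIT, L1-HIT, L1-HIT, L1-HIT, MISS, VC-HIT, L1-HIT, VC-HIT, VC-HIT, L1-HIT, L1-HIT]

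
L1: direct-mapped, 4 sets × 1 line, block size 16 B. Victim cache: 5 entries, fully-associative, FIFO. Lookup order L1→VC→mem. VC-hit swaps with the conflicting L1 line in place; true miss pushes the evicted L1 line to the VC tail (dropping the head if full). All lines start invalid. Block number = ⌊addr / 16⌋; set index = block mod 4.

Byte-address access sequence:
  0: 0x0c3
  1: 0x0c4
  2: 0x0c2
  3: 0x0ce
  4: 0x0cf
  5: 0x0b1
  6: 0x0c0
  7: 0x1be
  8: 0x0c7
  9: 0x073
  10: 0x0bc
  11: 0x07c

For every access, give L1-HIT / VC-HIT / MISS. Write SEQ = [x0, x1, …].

  [0] addr=0xc3 blk=12 s=0: MISS | VC []
  [1] addr=0xc4 blk=12 s=0: L1-HIT | VC []
  [2] addr=0xc2 blk=12 s=0: L1-HIT | VC []
  [3] addr=0xce blk=12 s=0: L1-HIT | VC []
  [4] addr=0xcf blk=12 s=0: L1-HIT | VC []
  [5] addr=0xb1 blk=11 s=3: MISS | VC []
  [6] addr=0xc0 blk=12 s=0: L1-HIT | VC []
  [7] addr=0x1be blk=27 s=3: MISS | VC [11]
  [8] addr=0xc7 blk=12 s=0: L1-HIT | VC [11]
  [9] addr=0x73 blk=7 s=3: MISS | VC [11, 27]
  [10] addr=0xbc blk=11 s=3: VC-HIT | VC [7, 27]
  [11] addr=0x7c blk=7 s=3: VC-HIT | VC [11, 27]

SEQ = [MISS, L1-HIT, L1-HIT, L1-HIT, L1-HIT, MISS, L1-HIT, MISS, L1-HIT, MISS, VC-HIT, VC-HIT]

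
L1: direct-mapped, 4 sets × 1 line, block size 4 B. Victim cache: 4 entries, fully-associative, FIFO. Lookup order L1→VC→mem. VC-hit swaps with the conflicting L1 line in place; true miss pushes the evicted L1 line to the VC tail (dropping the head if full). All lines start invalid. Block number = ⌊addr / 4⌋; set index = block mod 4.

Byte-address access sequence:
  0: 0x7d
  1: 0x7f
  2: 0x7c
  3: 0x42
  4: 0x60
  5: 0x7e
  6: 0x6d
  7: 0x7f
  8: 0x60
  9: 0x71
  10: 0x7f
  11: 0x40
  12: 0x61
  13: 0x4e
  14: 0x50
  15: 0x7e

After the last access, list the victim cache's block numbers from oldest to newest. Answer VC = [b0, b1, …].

0: 0x7d (blk 31, set 3) → MISS  vc=[]
1: 0x7f (blk 31, set 3) → L1-HIT  vc=[]
2: 0x7c (blk 31, set 3) → L1-HIT  vc=[]
3: 0x42 (blk 16, set 0) → MISS  vc=[]
4: 0x60 (blk 24, set 0) → MISS  vc=[16]
5: 0x7e (blk 31, set 3) → L1-HIT  vc=[16]
6: 0x6d (blk 27, set 3) → MISS  vc=[16, 31]
7: 0x7f (blk 31, set 3) → VC-HIT  vc=[16, 27]
8: 0x60 (blk 24, set 0) → L1-HIT  vc=[16, 27]
9: 0x71 (blk 28, set 0) → MISS  vc=[16, 27, 24]
10: 0x7f (blk 31, set 3) → L1-HIT  vc=[16, 27, 24]
11: 0x40 (blk 16, set 0) → VC-HIT  vc=[28, 27, 24]
12: 0x61 (blk 24, set 0) → VC-HIT  vc=[28, 27, 16]
13: 0x4e (blk 19, set 3) → MISS  vc=[28, 27, 16, 31]
14: 0x50 (blk 20, set 0) → MISS  vc=[27, 16, 31, 24]
15: 0x7e (blk 31, set 3) → VC-HIT  vc=[27, 16, 19, 24]

VC = [27, 16, 19, 24]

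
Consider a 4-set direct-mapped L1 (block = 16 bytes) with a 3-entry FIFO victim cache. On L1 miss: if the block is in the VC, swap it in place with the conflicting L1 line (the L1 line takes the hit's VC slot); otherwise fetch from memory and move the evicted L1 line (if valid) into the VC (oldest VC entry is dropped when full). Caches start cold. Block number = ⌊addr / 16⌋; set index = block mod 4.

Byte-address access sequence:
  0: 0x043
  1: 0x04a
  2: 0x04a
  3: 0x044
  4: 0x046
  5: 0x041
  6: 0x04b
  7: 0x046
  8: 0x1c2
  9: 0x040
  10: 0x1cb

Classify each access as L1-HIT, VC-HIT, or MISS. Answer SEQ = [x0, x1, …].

0: 0x43 (blk 4, set 0) → MISS  vc=[]
1: 0x4a (blk 4, set 0) → L1-HIT  vc=[]
2: 0x4a (blk 4, set 0) → L1-HIT  vc=[]
3: 0x44 (blk 4, set 0) → L1-HIT  vc=[]
4: 0x46 (blk 4, set 0) → L1-HIT  vc=[]
5: 0x41 (blk 4, set 0) → L1-HIT  vc=[]
6: 0x4b (blk 4, set 0) → L1-HIT  vc=[]
7: 0x46 (blk 4, set 0) → L1-HIT  vc=[]
8: 0x1c2 (blk 28, set 0) → MISS  vc=[4]
9: 0x40 (blk 4, set 0) → VC-HIT  vc=[28]
10: 0x1cb (blk 28, set 0) → VC-HIT  vc=[4]

SEQ = [MISS, L1-HIT, L1-HIT, L1-HIT, L1-HIT, L1-HIT, L1-HIT, L1-HIT, MISS, VC-HIT, VC-HIT]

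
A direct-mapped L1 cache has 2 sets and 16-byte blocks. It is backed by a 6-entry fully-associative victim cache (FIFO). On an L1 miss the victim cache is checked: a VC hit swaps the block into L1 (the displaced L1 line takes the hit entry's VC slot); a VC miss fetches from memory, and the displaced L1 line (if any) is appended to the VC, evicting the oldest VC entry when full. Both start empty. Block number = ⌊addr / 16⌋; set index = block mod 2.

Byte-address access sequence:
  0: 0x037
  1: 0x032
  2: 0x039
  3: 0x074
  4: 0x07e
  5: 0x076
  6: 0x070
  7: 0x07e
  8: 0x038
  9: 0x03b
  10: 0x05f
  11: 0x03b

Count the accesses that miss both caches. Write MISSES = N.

0: 0x37 (blk 3, set 1) → MISS  vc=[]
1: 0x32 (blk 3, set 1) → L1-HIT  vc=[]
2: 0x39 (blk 3, set 1) → L1-HIT  vc=[]
3: 0x74 (blk 7, set 1) → MISS  vc=[3]
4: 0x7e (blk 7, set 1) → L1-HIT  vc=[3]
5: 0x76 (blk 7, set 1) → L1-HIT  vc=[3]
6: 0x70 (blk 7, set 1) → L1-HIT  vc=[3]
7: 0x7e (blk 7, set 1) → L1-HIT  vc=[3]
8: 0x38 (blk 3, set 1) → VC-HIT  vc=[7]
9: 0x3b (blk 3, set 1) → L1-HIT  vc=[7]
10: 0x5f (blk 5, set 1) → MISS  vc=[7, 3]
11: 0x3b (blk 3, set 1) → VC-HIT  vc=[7, 5]

MISSES = 3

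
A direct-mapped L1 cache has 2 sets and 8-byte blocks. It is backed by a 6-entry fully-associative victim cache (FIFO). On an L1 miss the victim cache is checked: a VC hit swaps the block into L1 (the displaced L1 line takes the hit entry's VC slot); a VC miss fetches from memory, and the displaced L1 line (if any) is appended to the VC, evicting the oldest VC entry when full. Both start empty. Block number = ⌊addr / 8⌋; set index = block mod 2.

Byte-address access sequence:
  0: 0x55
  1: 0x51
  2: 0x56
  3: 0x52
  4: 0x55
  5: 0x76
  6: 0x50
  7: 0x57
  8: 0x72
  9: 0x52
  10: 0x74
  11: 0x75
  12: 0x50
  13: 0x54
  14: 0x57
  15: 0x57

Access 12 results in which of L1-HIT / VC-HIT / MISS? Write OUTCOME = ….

  [0] addr=0x55 blk=10 s=0: MISS | VC []
  [1] addr=0x51 blk=10 s=0: L1-HIT | VC []
  [2] addr=0x56 blk=10 s=0: L1-HIT | VC []
  [3] addr=0x52 blk=10 s=0: L1-HIT | VC []
  [4] addr=0x55 blk=10 s=0: L1-HIT | VC []
  [5] addr=0x76 blk=14 s=0: MISS | VC [10]
  [6] addr=0x50 blk=10 s=0: VC-HIT | VC [14]
  [7] addr=0x57 blk=10 s=0: L1-HIT | VC [14]
  [8] addr=0x72 blk=14 s=0: VC-HIT | VC [10]
  [9] addr=0x52 blk=10 s=0: VC-HIT | VC [14]
  [10] addr=0x74 blk=14 s=0: VC-HIT | VC [10]
  [11] addr=0x75 blk=14 s=0: L1-HIT | VC [10]
  [12] addr=0x50 blk=10 s=0: VC-HIT | VC [14]
  [13] addr=0x54 blk=10 s=0: L1-HIT | VC [14]
  [14] addr=0x57 blk=10 s=0: L1-HIT | VC [14]
  [15] addr=0x57 blk=10 s=0: L1-HIT | VC [14]

OUTCOME = VC-HIT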